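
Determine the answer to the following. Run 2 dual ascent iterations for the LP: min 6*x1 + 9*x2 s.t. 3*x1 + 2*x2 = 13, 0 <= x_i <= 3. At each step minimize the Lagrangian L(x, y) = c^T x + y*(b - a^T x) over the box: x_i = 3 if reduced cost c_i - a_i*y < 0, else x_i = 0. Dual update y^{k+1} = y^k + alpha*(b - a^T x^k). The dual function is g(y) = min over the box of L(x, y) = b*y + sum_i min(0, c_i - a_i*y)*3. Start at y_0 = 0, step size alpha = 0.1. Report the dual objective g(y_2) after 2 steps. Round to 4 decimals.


Dual ascent for LP: min 6*x1 + 9*x2, 3*x1 + 2*x2 = 13, 0 <= x_i <= 3
Step 1: y^k = 0.0, reduced costs: (6.0, 9.0)
  x^k = (0.0, 0.0), subgradient = b - a^T x = 13.0
  y^{k+1} = 0.0 + 0.1*13.0 = 1.3
Step 2: y^k = 1.3, reduced costs: (2.1, 6.4)
  x^k = (0.0, 0.0), subgradient = b - a^T x = 13.0
  y^{k+1} = 1.3 + 0.1*13.0 = 2.6
Dual objective at y_2 = 2.6: reduced costs (-1.8, 3.8), box minimizer x = (3.0, 0.0)
g(y_2) = b*y + (c1 - a1*y)*x1 + (c2 - a2*y)*x2 = 13*2.6 + (-1.8)*3.0 + 3.8*0.0 = 33.8 - 5.4 + 0.0 = 28.4


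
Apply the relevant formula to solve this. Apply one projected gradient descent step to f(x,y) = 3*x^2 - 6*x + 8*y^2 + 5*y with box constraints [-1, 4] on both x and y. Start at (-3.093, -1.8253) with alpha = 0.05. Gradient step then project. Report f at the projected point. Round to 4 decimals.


Step 1: Compute gradient at (-3.093, -1.8253).
grad_x = 2*3*-3.093 - 6 = -24.558
grad_y = 2*8*-1.8253 + 5 = -24.2048
Step 2: Gradient step.
x_raw = -3.093 - 0.05*-24.558 = -1.8651
y_raw = -1.8253 - 0.05*-24.2048 = -0.6151
Step 3: Project onto [-1, 4].
x_proj = clip(-1.8651) = -1.0
y_proj = clip(-0.6151) = -0.6151
Step 4: Evaluate f.
f(-1.0, -0.6151) = 8.9511


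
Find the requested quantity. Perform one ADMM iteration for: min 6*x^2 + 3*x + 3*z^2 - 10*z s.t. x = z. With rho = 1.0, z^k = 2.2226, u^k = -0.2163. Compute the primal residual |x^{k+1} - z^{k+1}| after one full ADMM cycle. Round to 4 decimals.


ADMM iteration with rho = 1.0, z^k = 2.2226, u^k = -0.2163
Step 1: x-update.
Minimize 6*x^2 + 3*x + (1.0/2)*(x - 2.2226 - 0.2163)^2
FOC: (2*6 + 1.0)*x = -3 + 1.0*(2.2226 + 0.2163)
x^{k+1} = -0.0432
Step 2: z-update.
Minimize 3*z^2 - 10*z + (1.0/2)*(-0.0432 - z - 0.2163)^2
FOC: (2*3 + 1.0)*z = 10 + 1.0*(-0.0432 - 0.2163)
z^{k+1} = 1.3915
Step 3: u-update.
u^{k+1} = -0.2163 - 0.0432 - 1.3915 = -1.651
Step 4: Primal residual = |-0.0432 - 1.3915| = 1.4347


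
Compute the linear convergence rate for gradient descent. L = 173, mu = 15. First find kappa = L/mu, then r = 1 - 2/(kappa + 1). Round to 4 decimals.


Step 1: Compute the condition number.
kappa = L/mu = 173/15 = 11.5333
Step 2: Compute the convergence rate.
r = 1 - 2/(kappa + 1) = 1 - 2*mu/(L + mu) = (L - mu)/(L + mu) = 158/188 = 0.8404


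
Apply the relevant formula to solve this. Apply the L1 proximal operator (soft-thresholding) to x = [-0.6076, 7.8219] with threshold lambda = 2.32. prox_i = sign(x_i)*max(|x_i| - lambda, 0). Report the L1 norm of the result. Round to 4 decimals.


Soft-thresholding with lambda = 2.32:
prox(-0.6076) = sign(-0.6076)*max(|-0.6076| - 2.32, 0) = 0.0
prox(7.8219) = sign(7.8219)*max(|7.8219| - 2.32, 0) = 5.5019
prox(x) = [0.0, 5.5019]
||prox(x)||_1 = 0.0 + 5.5019 = 5.5019


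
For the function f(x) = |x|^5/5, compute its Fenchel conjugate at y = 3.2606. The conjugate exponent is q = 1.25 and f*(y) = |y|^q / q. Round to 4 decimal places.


The conjugate exponent q satisfies 1/p + 1/q = 1.
p = 5, so q = 5/(5 - 1) = 1.25
|y|^q = 3.2606^1.25 = 4.3815
f*(3.2606) = 4.3815 / 1.25 = 3.5052


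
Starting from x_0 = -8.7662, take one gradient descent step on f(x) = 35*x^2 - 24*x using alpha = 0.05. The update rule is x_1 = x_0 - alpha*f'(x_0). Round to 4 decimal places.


We compute the gradient at x_0 and apply the update.
f'(x) = 70*x - 24
f'(-8.7662) = 70*-8.7662 - 24 = -637.634
x_1 = -8.7662 - 0.05*-637.634 = 23.1155


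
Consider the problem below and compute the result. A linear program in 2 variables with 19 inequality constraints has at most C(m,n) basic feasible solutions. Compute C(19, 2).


Each vertex corresponds to some choice of n active constraints out of m, so the number of vertices is at most C(m, n) = m! / (n!(m-n)!).
m = 19, n = 2
Numerator: 19 * 18
Denominator: 2! = 2
C(19, 2) = 171


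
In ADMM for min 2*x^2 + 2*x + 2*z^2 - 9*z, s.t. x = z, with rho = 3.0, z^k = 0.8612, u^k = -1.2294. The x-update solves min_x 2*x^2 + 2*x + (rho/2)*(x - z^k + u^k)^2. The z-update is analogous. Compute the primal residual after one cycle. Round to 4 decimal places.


ADMM iteration with rho = 3.0, z^k = 0.8612, u^k = -1.2294
Step 1: x-update.
Minimize 2*x^2 + 2*x + (3.0/2)*(x - 0.8612 - 1.2294)^2
FOC: (2*2 + 3.0)*x = -2 + 3.0*(0.8612 + 1.2294)
x^{k+1} = 0.6103
Step 2: z-update.
Minimize 2*z^2 - 9*z + (3.0/2)*(0.6103 - z - 1.2294)^2
FOC: (2*2 + 3.0)*z = 9 + 3.0*(0.6103 - 1.2294)
z^{k+1} = 1.0204
Step 3: u-update.
u^{k+1} = -1.2294 + 0.6103 - 1.0204 = -1.6395
Step 4: Primal residual = |0.6103 - 1.0204| = 0.4101


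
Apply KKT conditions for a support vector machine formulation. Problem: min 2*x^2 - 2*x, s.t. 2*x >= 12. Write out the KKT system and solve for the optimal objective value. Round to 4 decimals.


Step 1: Try lambda = 0 (constraint inactive).
x_unc = 2/(2*2) = 0.5
Check: 2*0.5 = 1.0 < 12 -- violated!
Step 2: Constraint must be active: 2*x = 12
x* = 12/2 = 6.0
lambda = (2*2*6.0 - 2)/2 = 11.0
Step 3: Compute optimal value.
f(x*) = 2*6.0^2 - 2*6.0 = 60.0


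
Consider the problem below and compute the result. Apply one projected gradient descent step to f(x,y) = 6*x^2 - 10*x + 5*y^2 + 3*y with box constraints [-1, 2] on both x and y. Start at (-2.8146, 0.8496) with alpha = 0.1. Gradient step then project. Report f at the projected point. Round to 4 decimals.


Step 1: Compute gradient at (-2.8146, 0.8496).
grad_x = 2*6*-2.8146 - 10 = -43.7752
grad_y = 2*5*0.8496 + 3 = 11.496
Step 2: Gradient step.
x_raw = -2.8146 - 0.1*-43.7752 = 1.5629
y_raw = 0.8496 - 0.1*11.496 = -0.3
Step 3: Project onto [-1, 2].
x_proj = clip(1.5629) = 1.5629
y_proj = clip(-0.3) = -0.3
Step 4: Evaluate f.
f(1.5629, -0.3) = -1.4229


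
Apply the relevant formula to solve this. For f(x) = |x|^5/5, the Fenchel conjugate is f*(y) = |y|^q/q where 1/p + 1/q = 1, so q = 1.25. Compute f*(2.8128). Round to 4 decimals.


The conjugate exponent q satisfies 1/p + 1/q = 1.
p = 5, so q = 5/(5 - 1) = 1.25
|y|^q = 2.8128^1.25 = 3.6427
f*(2.8128) = 3.6427 / 1.25 = 2.9142


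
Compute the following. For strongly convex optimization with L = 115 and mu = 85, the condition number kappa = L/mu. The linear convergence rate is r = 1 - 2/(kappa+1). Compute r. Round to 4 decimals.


Step 1: Compute the condition number.
kappa = L/mu = 115/85 = 1.3529
Step 2: Compute the convergence rate.
r = 1 - 2/(kappa + 1) = 1 - 2*mu/(L + mu) = (L - mu)/(L + mu) = 30/200 = 0.15


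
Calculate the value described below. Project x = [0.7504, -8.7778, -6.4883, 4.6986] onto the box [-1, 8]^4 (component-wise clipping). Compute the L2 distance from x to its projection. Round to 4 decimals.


Project each component onto [-1, 8].
clip(0.7504) = 0.7504, clip(-8.7778) = -1.0, clip(-6.4883) = -1.0, clip(4.6986) = 4.6986
Projection = [0.7504, -1.0, -1.0, 4.6986]
Squared diffs: [0.0, 60.4942, 30.1214, 0.0]
Distance = sqrt(90.6156) = 9.5192


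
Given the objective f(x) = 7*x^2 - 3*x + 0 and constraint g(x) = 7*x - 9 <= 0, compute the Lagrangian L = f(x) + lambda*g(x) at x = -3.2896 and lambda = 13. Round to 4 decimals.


Step 1: Evaluate f(x).
f(-3.2896) = 7*(-3.2896)^2 - 3*(-3.2896) + 0 = 85.6191
Step 2: Evaluate g(x).
g(-3.2896) = 7*-3.2896 - 9 = -32.0272
Step 3: Compute Lagrangian.
L = 85.6191 + 13*-32.0272 = -330.7345


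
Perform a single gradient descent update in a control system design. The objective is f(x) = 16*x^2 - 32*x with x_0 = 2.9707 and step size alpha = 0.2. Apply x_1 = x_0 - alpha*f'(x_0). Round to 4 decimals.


We compute the gradient at x_0 and apply the update.
f'(x) = 32*x - 32
f'(2.9707) = 32*2.9707 - 32 = 63.0624
x_1 = 2.9707 - 0.2*63.0624 = -9.6418


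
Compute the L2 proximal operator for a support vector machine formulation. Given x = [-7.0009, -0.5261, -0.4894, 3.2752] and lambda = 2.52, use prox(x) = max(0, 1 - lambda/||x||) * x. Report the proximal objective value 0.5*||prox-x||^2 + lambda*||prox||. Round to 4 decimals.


Step 1: Compute ||x||.
||x|| = 7.7625
Step 2: Compute scaling factor.
scale = max(0, 1 - 2.52/7.7625) = 0.6754
Step 3: prox(x) = [-4.7281, -0.3553, -0.3305, 2.2119]
||prox(x)|| = 5.2425
Step 4: Proximal objective.
0.5*||prox-x||^2 = 3.1752
lambda*||prox|| = 13.2111
Total = 16.3862


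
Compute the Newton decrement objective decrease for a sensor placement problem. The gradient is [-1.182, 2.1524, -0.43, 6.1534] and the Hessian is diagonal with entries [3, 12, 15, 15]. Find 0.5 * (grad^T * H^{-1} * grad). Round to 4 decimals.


Step 1: H is diagonal, so H^(-1) * g = [-0.394, 0.1794, -0.0287, 0.4102].
Step 2: g^T H^(-1) g = sum_i g_i^2 / H_ii
  = (-1.182)^2/3 + (2.1524)^2/12 + (-0.43)^2/15 + (6.1534)^2/15
  = 0.4657 + 0.3861 + 0.0123 + 2.5243 = 3.3884
Step 3: Objective decrease = 0.5 * g^T H^(-1) g = 1.6942


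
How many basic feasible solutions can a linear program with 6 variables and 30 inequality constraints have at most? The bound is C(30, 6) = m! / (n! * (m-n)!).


Each vertex corresponds to some choice of n active constraints out of m, so the number of vertices is at most C(m, n) = m! / (n!(m-n)!).
m = 30, n = 6
Numerator: 30 * 29 * 28 * 27 * 26 * 25
Denominator: 6! = 720
C(30, 6) = 593775


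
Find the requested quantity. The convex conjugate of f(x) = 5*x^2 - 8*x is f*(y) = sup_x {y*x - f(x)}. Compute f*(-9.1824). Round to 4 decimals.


f*(y) = sup_x {y*x - a*x^2 - b*x} = sup_x {(y-b)*x - a*x^2}
FOC: (y - b) - 2a*x = 0 => x* = (y - b)/(2a)
x* = (-9.1824 + 8)/(2*5) = -0.1182
f*(-9.1824) = (y-b)^2/(4a) = (-9.1824 + 8)^2/(4*5)
= 1.3981/20 = 0.0699


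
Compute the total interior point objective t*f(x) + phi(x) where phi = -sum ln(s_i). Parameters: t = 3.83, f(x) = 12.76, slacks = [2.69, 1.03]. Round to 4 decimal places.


Step 1: Compute log-barrier.
ln values: [0.9895, 0.0296]
phi = -(0.9895 + 0.0296) = -1.0191
Step 2: Compute augmented objective.
t*f(x) = 3.83*12.76 = 48.8708
Total = 48.8708 - 1.0191 = 47.8517


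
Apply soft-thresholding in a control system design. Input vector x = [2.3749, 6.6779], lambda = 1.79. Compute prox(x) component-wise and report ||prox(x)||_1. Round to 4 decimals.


Soft-thresholding with lambda = 1.79:
prox(2.3749) = sign(2.3749)*max(|2.3749| - 1.79, 0) = 0.5849
prox(6.6779) = sign(6.6779)*max(|6.6779| - 1.79, 0) = 4.8879
prox(x) = [0.5849, 4.8879]
||prox(x)||_1 = 0.5849 + 4.8879 = 5.4728


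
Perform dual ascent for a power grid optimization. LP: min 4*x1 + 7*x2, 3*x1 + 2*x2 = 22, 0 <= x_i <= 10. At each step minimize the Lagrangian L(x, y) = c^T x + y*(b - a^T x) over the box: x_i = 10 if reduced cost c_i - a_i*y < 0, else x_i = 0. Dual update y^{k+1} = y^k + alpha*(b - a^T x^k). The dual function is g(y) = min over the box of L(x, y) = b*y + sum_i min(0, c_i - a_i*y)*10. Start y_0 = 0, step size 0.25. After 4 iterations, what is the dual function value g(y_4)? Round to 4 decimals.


Dual ascent for LP: min 4*x1 + 7*x2, 3*x1 + 2*x2 = 22, 0 <= x_i <= 10
Step 1: y^k = 0.0, reduced costs: (4.0, 7.0)
  x^k = (0.0, 0.0), subgradient = b - a^T x = 22.0
  y^{k+1} = 0.0 + 0.25*22.0 = 5.5
Step 2: y^k = 5.5, reduced costs: (-12.5, -4.0)
  x^k = (10.0, 10.0), subgradient = b - a^T x = -28.0
  y^{k+1} = 5.5 + 0.25*-28.0 = -1.5
Step 3: y^k = -1.5, reduced costs: (8.5, 10.0)
  x^k = (0.0, 0.0), subgradient = b - a^T x = 22.0
  y^{k+1} = -1.5 + 0.25*22.0 = 4.0
Step 4: y^k = 4.0, reduced costs: (-8.0, -1.0)
  x^k = (10.0, 10.0), subgradient = b - a^T x = -28.0
  y^{k+1} = 4.0 + 0.25*-28.0 = -3.0
Dual objective at y_4 = -3.0: reduced costs (13.0, 13.0), box minimizer x = (0.0, 0.0)
g(y_4) = b*y + (c1 - a1*y)*x1 + (c2 - a2*y)*x2 = 22*(-3.0) + 13.0*0.0 + 13.0*0.0 = -66.0 + 0.0 + 0.0 = -66.0


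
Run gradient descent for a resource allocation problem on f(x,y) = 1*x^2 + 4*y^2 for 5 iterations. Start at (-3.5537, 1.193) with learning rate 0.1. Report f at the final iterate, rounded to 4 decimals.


Gradient descent on f(x,y) = 1*x^2 + 4*y^2.
Starting point: (-3.5537, 1.193), alpha = 0.1
Step 1: grad_x = 2*1*-3.5537 = -7.1074, grad_y = 2*4*1.193 = 9.544
  x_1 = -3.5537 - 0.1*-7.1074 = -2.843
  y_1 = 1.193 - 0.1*9.544 = 0.2386
Step 2: grad_x = 2*1*-2.843 = -5.6859, grad_y = 2*4*0.2386 = 1.9088
  x_2 = -2.843 - 0.1*-5.6859 = -2.2744
  y_2 = 0.2386 - 0.1*1.9088 = 0.0477
Step 3: grad_x = 2*1*-2.2744 = -4.5487, grad_y = 2*4*0.0477 = 0.3818
  x_3 = -2.2744 - 0.1*-4.5487 = -1.8195
  y_3 = 0.0477 - 0.1*0.3818 = 0.0095
Step 4: grad_x = 2*1*-1.8195 = -3.639, grad_y = 2*4*0.0095 = 0.0764
  x_4 = -1.8195 - 0.1*-3.639 = -1.4556
  y_4 = 0.0095 - 0.1*0.0764 = 0.0019
Step 5: grad_x = 2*1*-1.4556 = -2.9112, grad_y = 2*4*0.0019 = 0.0153
  x_5 = -1.4556 - 0.1*-2.9112 = -1.1645
  y_5 = 0.0019 - 0.1*0.0153 = 0.0004
f(-1.1645, 0.0004) = 1*(-1.1645)^2 + 4*0.0004^2 = 1.356


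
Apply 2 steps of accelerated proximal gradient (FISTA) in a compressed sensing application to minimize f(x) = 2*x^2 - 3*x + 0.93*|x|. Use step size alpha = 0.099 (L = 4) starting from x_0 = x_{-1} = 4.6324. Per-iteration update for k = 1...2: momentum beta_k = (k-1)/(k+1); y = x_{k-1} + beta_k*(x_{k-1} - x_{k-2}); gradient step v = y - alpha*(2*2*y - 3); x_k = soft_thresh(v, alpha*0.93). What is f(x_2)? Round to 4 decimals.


FISTA on f(x) = 2*x^2 - 3*x + 0.93*|x|
L = 4, alpha = 0.099
Iteration 1: beta = 0.0, y = 4.6324 + 0.0*(4.6324 - 4.6324) = 4.6324
  grad(y) = 15.5296, v = y - alpha*grad = 3.095
  prox(v) = soft_thresh(3.095, 0.0921) = 3.0029
Iteration 2: beta = 0.3333, y = 3.0029 + 0.3333*(3.0029 - 4.6324) = 2.4597
  grad(y) = 6.8389, v = y - alpha*grad = 1.7827
  prox(v) = soft_thresh(1.7827, 0.0921) = 1.6906
f(x_2) = 2*1.6906^2 - 3*1.6906 + 0.93*|1.6906| = 2.2168


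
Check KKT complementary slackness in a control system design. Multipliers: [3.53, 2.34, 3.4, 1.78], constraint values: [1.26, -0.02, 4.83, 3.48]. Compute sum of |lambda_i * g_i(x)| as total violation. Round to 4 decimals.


KKT complementary slackness check:
lambda_1 * g_1 = 3.53 * 1.26 = 4.4478
lambda_2 * g_2 = 2.34 * -0.02 = -0.0468
lambda_3 * g_3 = 3.4 * 4.83 = 16.422
lambda_4 * g_4 = 1.78 * 3.48 = 6.1944
Total violation = 4.4478 + 0.0468 + 16.422 + 6.1944 = 27.111


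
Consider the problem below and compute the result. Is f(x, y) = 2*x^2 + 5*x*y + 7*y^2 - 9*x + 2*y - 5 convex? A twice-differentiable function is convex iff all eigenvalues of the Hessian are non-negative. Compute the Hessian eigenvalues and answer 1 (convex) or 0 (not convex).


The Hessian of f(x,y) = 2*x^2 + 5*x*y + 7*y^2 - 9*x + 2*y - 5 is:
H = [[4, 5], [5, 14]]
Trace = 4 + 14 = 18
Determinant = 4*14 - (5)^2 = 31
Discriminant = (18)^2 - 4*31 = 200.0
Eigenvalues: lambda_1 = 1.9289, lambda_2 = 16.0711
The function is convex.

1


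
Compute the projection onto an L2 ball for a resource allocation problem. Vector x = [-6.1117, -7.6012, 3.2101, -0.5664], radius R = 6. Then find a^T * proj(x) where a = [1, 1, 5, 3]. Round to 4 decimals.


Step 1: Compute ||x|| (intermediates to 6 decimals).
||x|| = sqrt((-6.1117)^2 + (-7.6012)^2 + 3.2101^2 + (-0.5664)^2) = 10.283806
Step 2: Project.
Since ||x|| > R, scale = R/||x|| = 6/10.283806 = 0.583442, proj(x) = scale * x
proj(x) = [-3.565822, -4.434859, 1.872907, -0.330462]
Step 3: Dot product.
a^T * proj(x) = 1*(-3.565822) + 1*(-4.434859) + 5*1.872907 + 3*(-0.330462) = 0.3725


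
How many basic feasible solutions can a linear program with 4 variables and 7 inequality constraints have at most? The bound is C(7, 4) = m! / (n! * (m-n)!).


Each vertex corresponds to some choice of n active constraints out of m, so the number of vertices is at most C(m, n) = m! / (n!(m-n)!).
m = 7, n = 4
Numerator: 7 * 6 * 5 * 4
Denominator: 4! = 24
C(7, 4) = 35


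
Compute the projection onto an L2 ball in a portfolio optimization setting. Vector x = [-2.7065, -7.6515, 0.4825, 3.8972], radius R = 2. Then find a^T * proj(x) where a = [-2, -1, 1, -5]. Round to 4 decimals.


Step 1: Compute ||x|| (intermediates to 6 decimals).
||x|| = sqrt((-2.7065)^2 + (-7.6515)^2 + 0.4825^2 + 3.8972^2) = 9.016184
Step 2: Project.
Since ||x|| > R, scale = R/||x|| = 2/9.016184 = 0.221823, proj(x) = scale * x
proj(x) = [-0.600364, -1.697279, 0.10703, 0.864489]
Step 3: Dot product.
a^T * proj(x) = -2*(-0.600364) - 1*(-1.697279) + 1*0.10703 - 5*0.864489 = -1.3174


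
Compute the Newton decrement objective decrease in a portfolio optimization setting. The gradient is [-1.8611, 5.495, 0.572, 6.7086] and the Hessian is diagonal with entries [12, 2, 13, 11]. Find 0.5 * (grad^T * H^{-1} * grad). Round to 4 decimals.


Step 1: H is diagonal, so H^(-1) * g = [-0.1551, 2.7475, 0.044, 0.6099].
Step 2: g^T H^(-1) g = sum_i g_i^2 / H_ii
  = (-1.8611)^2/12 + (5.495)^2/2 + (0.572)^2/13 + (6.7086)^2/11
  = 0.2886 + 15.0975 + 0.0252 + 4.0914 = 19.5027
Step 3: Objective decrease = 0.5 * g^T H^(-1) g = 9.7514


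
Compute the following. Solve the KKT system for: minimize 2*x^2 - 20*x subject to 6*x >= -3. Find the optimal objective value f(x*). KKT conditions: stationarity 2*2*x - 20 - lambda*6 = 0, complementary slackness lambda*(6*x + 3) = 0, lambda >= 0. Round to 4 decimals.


Step 1: Try lambda = 0 (constraint inactive).
Stationarity: 2*2*x - 20 = 0
x* = 20/(2*2) = 5.0
Check constraint: 6*5.0 = 30.0 >= -3 -- satisfied.
Step 2: Compute optimal value.
f(x*) = 2*5.0^2 - 20*5.0 = -50.0


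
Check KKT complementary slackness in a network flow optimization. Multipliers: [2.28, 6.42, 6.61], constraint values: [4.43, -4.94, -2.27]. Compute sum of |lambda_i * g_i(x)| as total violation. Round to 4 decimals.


KKT complementary slackness check:
lambda_1 * g_1 = 2.28 * 4.43 = 10.1004
lambda_2 * g_2 = 6.42 * -4.94 = -31.7148
lambda_3 * g_3 = 6.61 * -2.27 = -15.0047
Total violation = 10.1004 + 31.7148 + 15.0047 = 56.8199


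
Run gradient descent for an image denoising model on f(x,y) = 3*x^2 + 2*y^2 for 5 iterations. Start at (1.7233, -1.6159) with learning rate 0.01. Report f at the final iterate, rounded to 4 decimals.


Gradient descent on f(x,y) = 3*x^2 + 2*y^2.
Starting point: (1.7233, -1.6159), alpha = 0.01
Step 1: grad_x = 2*3*1.7233 = 10.3398, grad_y = 2*2*-1.6159 = -6.4636
  x_1 = 1.7233 - 0.01*10.3398 = 1.6199
  y_1 = -1.6159 - 0.01*-6.4636 = -1.5513
Step 2: grad_x = 2*3*1.6199 = 9.7194, grad_y = 2*2*-1.5513 = -6.2051
  x_2 = 1.6199 - 0.01*9.7194 = 1.5227
  y_2 = -1.5513 - 0.01*-6.2051 = -1.4892
Step 3: grad_x = 2*3*1.5227 = 9.1362, grad_y = 2*2*-1.4892 = -5.9569
  x_3 = 1.5227 - 0.01*9.1362 = 1.4313
  y_3 = -1.4892 - 0.01*-5.9569 = -1.4296
Step 4: grad_x = 2*3*1.4313 = 8.5881, grad_y = 2*2*-1.4296 = -5.7186
  x_4 = 1.4313 - 0.01*8.5881 = 1.3455
  y_4 = -1.4296 - 0.01*-5.7186 = -1.3725
Step 5: grad_x = 2*3*1.3455 = 8.0728, grad_y = 2*2*-1.3725 = -5.4898
  x_5 = 1.3455 - 0.01*8.0728 = 1.2647
  y_5 = -1.3725 - 0.01*-5.4898 = -1.3176
f(1.2647, -1.3176) = 3*1.2647^2 + 2*(-1.3176)^2 = 8.2706


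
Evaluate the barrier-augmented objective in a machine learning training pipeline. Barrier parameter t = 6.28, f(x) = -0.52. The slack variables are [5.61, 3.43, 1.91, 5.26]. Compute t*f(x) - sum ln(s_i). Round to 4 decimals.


Step 1: Compute log-barrier.
ln values: [1.7246, 1.2326, 0.6471, 1.6601]
phi = -(1.7246 + 1.2326 + 0.6471 + 1.6601) = -5.2643
Step 2: Compute augmented objective.
t*f(x) = 6.28*-0.52 = -3.2656
Total = -3.2656 - 5.2643 = -8.5299


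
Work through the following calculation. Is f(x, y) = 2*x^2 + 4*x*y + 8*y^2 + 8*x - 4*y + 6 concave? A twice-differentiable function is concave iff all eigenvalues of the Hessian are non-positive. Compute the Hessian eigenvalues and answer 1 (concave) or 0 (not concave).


The Hessian of f(x,y) = 2*x^2 + 4*x*y + 8*y^2 + 8*x - 4*y + 6 is:
H = [[4, 4], [4, 16]]
Trace = 4 + 16 = 20
Determinant = 4*16 - (4)^2 = 48
Discriminant = (20)^2 - 4*48 = 208.0
Eigenvalues: lambda_1 = 2.7889, lambda_2 = 17.2111
The function is not concave.

0


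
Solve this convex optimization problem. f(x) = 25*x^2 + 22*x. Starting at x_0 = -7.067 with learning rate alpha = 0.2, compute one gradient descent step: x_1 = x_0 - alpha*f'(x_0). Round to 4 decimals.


We compute the gradient at x_0 and apply the update.
f'(x) = 50*x + 22
f'(-7.067) = 50*-7.067 + 22 = -331.35
x_1 = -7.067 - 0.2*-331.35 = 59.203


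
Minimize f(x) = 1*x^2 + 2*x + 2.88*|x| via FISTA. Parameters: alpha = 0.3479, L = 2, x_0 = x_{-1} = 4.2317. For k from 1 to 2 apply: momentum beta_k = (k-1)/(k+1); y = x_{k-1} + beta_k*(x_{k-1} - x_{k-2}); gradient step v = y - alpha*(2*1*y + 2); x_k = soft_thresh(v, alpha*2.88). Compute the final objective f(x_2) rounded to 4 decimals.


FISTA on f(x) = 1*x^2 + 2*x + 2.88*|x|
L = 2, alpha = 0.3479
Iteration 1: beta = 0.0, y = 4.2317 + 0.0*(4.2317 - 4.2317) = 4.2317
  grad(y) = 10.4634, v = y - alpha*grad = 0.5915
  prox(v) = soft_thresh(0.5915, 1.002) = 0.0
Iteration 2: beta = 0.3333, y = 0.0 + 0.3333*(0.0 - 4.2317) = -1.4106
  grad(y) = -0.8211, v = y - alpha*grad = -1.1249
  prox(v) = soft_thresh(-1.1249, 1.002) = -0.1229
f(x_2) = 1*(-0.1229)^2 + 2*(-0.1229) + 2.88*|-0.1229| = 0.1233


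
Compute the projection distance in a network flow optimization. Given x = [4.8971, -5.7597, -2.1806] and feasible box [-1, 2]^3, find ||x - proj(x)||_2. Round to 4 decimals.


Project each component onto [-1, 2].
clip(4.8971) = 2.0, clip(-5.7597) = -1.0, clip(-2.1806) = -1.0
Projection = [2.0, -1.0, -1.0]
Squared diffs: [8.3932, 22.6547, 1.3938]
Distance = sqrt(32.4417) = 5.6958


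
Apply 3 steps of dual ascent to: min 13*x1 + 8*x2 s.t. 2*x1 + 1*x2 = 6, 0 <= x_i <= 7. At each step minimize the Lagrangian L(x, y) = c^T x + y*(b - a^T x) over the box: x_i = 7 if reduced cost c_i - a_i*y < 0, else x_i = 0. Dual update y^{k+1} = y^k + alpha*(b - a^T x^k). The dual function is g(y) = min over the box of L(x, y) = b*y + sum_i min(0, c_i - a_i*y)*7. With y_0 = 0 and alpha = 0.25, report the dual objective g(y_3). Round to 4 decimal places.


Dual ascent for LP: min 13*x1 + 8*x2, 2*x1 + 1*x2 = 6, 0 <= x_i <= 7
Step 1: y^k = 0.0, reduced costs: (13.0, 8.0)
  x^k = (0.0, 0.0), subgradient = b - a^T x = 6.0
  y^{k+1} = 0.0 + 0.25*6.0 = 1.5
Step 2: y^k = 1.5, reduced costs: (10.0, 6.5)
  x^k = (0.0, 0.0), subgradient = b - a^T x = 6.0
  y^{k+1} = 1.5 + 0.25*6.0 = 3.0
Step 3: y^k = 3.0, reduced costs: (7.0, 5.0)
  x^k = (0.0, 0.0), subgradient = b - a^T x = 6.0
  y^{k+1} = 3.0 + 0.25*6.0 = 4.5
Dual objective at y_3 = 4.5: reduced costs (4.0, 3.5), box minimizer x = (0.0, 0.0)
g(y_3) = b*y + (c1 - a1*y)*x1 + (c2 - a2*y)*x2 = 6*4.5 + 4.0*0.0 + 3.5*0.0 = 27.0 + 0.0 + 0.0 = 27.0


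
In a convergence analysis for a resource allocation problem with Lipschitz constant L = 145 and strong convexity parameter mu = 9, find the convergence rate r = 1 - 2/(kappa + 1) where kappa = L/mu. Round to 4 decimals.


Step 1: Compute the condition number.
kappa = L/mu = 145/9 = 16.1111
Step 2: Compute the convergence rate.
r = 1 - 2/(kappa + 1) = 1 - 2*mu/(L + mu) = (L - mu)/(L + mu) = 136/154 = 0.8831


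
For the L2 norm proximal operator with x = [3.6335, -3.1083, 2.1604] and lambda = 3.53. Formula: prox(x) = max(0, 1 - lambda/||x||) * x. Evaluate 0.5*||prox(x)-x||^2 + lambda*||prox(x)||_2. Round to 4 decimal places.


Step 1: Compute ||x||.
||x|| = 5.247
Step 2: Compute scaling factor.
scale = max(0, 1 - 3.53/5.247) = 0.3272
Step 3: prox(x) = [1.189, -1.0171, 0.707]
||prox(x)|| = 1.717
Step 4: Proximal objective.
0.5*||prox-x||^2 = 6.2305
lambda*||prox|| = 6.061
Total = 12.2915


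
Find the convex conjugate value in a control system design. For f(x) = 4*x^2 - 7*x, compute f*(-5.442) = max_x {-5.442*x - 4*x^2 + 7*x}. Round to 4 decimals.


f*(y) = sup_x {y*x - a*x^2 - b*x} = sup_x {(y-b)*x - a*x^2}
FOC: (y - b) - 2a*x = 0 => x* = (y - b)/(2a)
x* = (-5.442 + 7)/(2*4) = 0.1948
f*(-5.442) = (y-b)^2/(4a) = (-5.442 + 7)^2/(4*4)
= 2.4274/16 = 0.1517


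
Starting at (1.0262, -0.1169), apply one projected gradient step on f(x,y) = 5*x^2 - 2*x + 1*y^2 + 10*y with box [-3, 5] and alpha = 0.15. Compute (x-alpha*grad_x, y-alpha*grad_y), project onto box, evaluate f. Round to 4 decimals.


Step 1: Compute gradient at (1.0262, -0.1169).
grad_x = 2*5*1.0262 - 2 = 8.262
grad_y = 2*1*-0.1169 + 10 = 9.7662
Step 2: Gradient step.
x_raw = 1.0262 - 0.15*8.262 = -0.2131
y_raw = -0.1169 - 0.15*9.7662 = -1.5818
Step 3: Project onto [-3, 5].
x_proj = clip(-0.2131) = -0.2131
y_proj = clip(-1.5818) = -1.5818
Step 4: Evaluate f.
f(-0.2131, -1.5818) = -12.6629


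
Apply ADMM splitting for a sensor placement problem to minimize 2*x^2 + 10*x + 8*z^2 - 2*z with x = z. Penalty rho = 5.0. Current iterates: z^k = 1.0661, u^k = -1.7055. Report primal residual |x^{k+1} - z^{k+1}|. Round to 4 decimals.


ADMM iteration with rho = 5.0, z^k = 1.0661, u^k = -1.7055
Step 1: x-update.
Minimize 2*x^2 + 10*x + (5.0/2)*(x - 1.0661 - 1.7055)^2
FOC: (2*2 + 5.0)*x = -10 + 5.0*(1.0661 + 1.7055)
x^{k+1} = 0.4287
Step 2: z-update.
Minimize 8*z^2 - 2*z + (5.0/2)*(0.4287 - z - 1.7055)^2
FOC: (2*8 + 5.0)*z = 2 + 5.0*(0.4287 - 1.7055)
z^{k+1} = -0.2088
Step 3: u-update.
u^{k+1} = -1.7055 + 0.4287 + 0.2088 = -1.0681
Step 4: Primal residual = |0.4287 + 0.2088| = 0.6374


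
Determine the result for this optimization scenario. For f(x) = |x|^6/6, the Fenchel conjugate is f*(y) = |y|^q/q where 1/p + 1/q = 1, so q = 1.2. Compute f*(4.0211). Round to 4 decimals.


The conjugate exponent q satisfies 1/p + 1/q = 1.
p = 6, so q = 6/(6 - 1) = 1.2
|y|^q = 4.0211^1.2 = 5.3115
f*(4.0211) = 5.3115 / 1.2 = 4.4262


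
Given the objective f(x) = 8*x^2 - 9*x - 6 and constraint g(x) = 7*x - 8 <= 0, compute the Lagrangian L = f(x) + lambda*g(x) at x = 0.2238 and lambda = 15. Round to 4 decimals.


Step 1: Evaluate f(x).
f(0.2238) = 8*0.2238^2 - 9*0.2238 - 6 = -7.6135
Step 2: Evaluate g(x).
g(0.2238) = 7*0.2238 - 8 = -6.4334
Step 3: Compute Lagrangian.
L = -7.6135 + 15*-6.4334 = -104.1145


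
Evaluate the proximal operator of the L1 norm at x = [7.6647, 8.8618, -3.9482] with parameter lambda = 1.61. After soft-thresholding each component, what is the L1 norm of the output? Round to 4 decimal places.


Soft-thresholding with lambda = 1.61:
prox(7.6647) = sign(7.6647)*max(|7.6647| - 1.61, 0) = 6.0547
prox(8.8618) = sign(8.8618)*max(|8.8618| - 1.61, 0) = 7.2518
prox(-3.9482) = sign(-3.9482)*max(|-3.9482| - 1.61, 0) = -2.3382
prox(x) = [6.0547, 7.2518, -2.3382]
||prox(x)||_1 = 6.0547 + 7.2518 + 2.3382 = 15.6447


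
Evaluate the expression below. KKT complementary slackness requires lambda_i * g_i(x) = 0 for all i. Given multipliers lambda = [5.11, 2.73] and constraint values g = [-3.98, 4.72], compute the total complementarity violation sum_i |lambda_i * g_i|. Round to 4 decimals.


KKT complementary slackness check:
lambda_1 * g_1 = 5.11 * -3.98 = -20.3378
lambda_2 * g_2 = 2.73 * 4.72 = 12.8856
Total violation = 20.3378 + 12.8856 = 33.2234


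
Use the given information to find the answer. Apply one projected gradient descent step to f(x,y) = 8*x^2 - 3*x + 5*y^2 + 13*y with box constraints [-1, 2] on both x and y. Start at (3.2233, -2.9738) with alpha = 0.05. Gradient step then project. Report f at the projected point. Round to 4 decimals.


Step 1: Compute gradient at (3.2233, -2.9738).
grad_x = 2*8*3.2233 - 3 = 48.5728
grad_y = 2*5*-2.9738 + 13 = -16.738
Step 2: Gradient step.
x_raw = 3.2233 - 0.05*48.5728 = 0.7947
y_raw = -2.9738 - 0.05*-16.738 = -2.1369
Step 3: Project onto [-1, 2].
x_proj = clip(0.7947) = 0.7947
y_proj = clip(-2.1369) = -1.0
Step 4: Evaluate f.
f(0.7947, -1.0) = -5.3321


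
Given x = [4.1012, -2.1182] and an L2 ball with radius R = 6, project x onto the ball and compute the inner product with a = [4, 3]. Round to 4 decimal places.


Step 1: Compute ||x|| (intermediates to 6 decimals).
||x|| = sqrt(4.1012^2 + (-2.1182)^2) = 4.615909
Step 2: Project.
Since ||x|| <= R, proj = x (no scaling needed).
proj(x) = [4.1012, -2.1182]
Step 3: Dot product.
a^T * proj(x) = 4*4.1012 + 3*(-2.1182) = 10.0502


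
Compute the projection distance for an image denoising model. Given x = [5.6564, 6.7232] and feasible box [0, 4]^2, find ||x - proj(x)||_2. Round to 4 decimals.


Project each component onto [0, 4].
clip(5.6564) = 4.0, clip(6.7232) = 4.0
Projection = [4.0, 4.0]
Squared diffs: [2.7437, 7.4158]
Distance = sqrt(10.1595) = 3.1874


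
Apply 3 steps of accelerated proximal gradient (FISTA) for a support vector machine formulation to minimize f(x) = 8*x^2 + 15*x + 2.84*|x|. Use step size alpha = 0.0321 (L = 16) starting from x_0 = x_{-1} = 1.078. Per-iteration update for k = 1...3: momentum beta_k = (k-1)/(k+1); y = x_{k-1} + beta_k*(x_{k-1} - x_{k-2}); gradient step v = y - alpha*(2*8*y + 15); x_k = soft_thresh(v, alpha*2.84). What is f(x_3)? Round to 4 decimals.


FISTA on f(x) = 8*x^2 + 15*x + 2.84*|x|
L = 16, alpha = 0.0321
Iteration 1: beta = 0.0, y = 1.078 + 0.0*(1.078 - 1.078) = 1.078
  grad(y) = 32.248, v = y - alpha*grad = 0.0428
  prox(v) = soft_thresh(0.0428, 0.0912) = 0.0
Iteration 2: beta = 0.3333, y = 0.0 + 0.3333*(0.0 - 1.078) = -0.3593
  grad(y) = 9.2507, v = y - alpha*grad = -0.6563
  prox(v) = soft_thresh(-0.6563, 0.0912) = -0.5651
Iteration 3: beta = 0.5, y = -0.5651 + 0.5*(-0.5651 - 0.0) = -0.8477
  grad(y) = 1.4372, v = y - alpha*grad = -0.8938
  prox(v) = soft_thresh(-0.8938, 0.0912) = -0.8026
f(x_3) = 8*(-0.8026)^2 + 15*(-0.8026) + 2.84*|-0.8026| = -4.6063


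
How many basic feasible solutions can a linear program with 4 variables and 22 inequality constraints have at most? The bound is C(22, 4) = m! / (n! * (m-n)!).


Each vertex corresponds to some choice of n active constraints out of m, so the number of vertices is at most C(m, n) = m! / (n!(m-n)!).
m = 22, n = 4
Numerator: 22 * 21 * 20 * 19
Denominator: 4! = 24
C(22, 4) = 7315


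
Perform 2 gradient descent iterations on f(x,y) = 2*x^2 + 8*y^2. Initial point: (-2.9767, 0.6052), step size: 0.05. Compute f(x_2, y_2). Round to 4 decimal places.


Gradient descent on f(x,y) = 2*x^2 + 8*y^2.
Starting point: (-2.9767, 0.6052), alpha = 0.05
Step 1: grad_x = 2*2*-2.9767 = -11.9068, grad_y = 2*8*0.6052 = 9.6832
  x_1 = -2.9767 - 0.05*-11.9068 = -2.3814
  y_1 = 0.6052 - 0.05*9.6832 = 0.121
Step 2: grad_x = 2*2*-2.3814 = -9.5254, grad_y = 2*8*0.121 = 1.9366
  x_2 = -2.3814 - 0.05*-9.5254 = -1.9051
  y_2 = 0.121 - 0.05*1.9366 = 0.0242
f(-1.9051, 0.0242) = 2*(-1.9051)^2 + 8*0.0242^2 = 7.2634


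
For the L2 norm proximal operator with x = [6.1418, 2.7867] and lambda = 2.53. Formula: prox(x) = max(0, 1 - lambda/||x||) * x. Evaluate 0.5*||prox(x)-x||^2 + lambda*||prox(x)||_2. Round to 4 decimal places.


Step 1: Compute ||x||.
||x|| = 6.7444
Step 2: Compute scaling factor.
scale = max(0, 1 - 2.53/6.7444) = 0.6249
Step 3: prox(x) = [3.8379, 1.7413]
||prox(x)|| = 4.2144
Step 4: Proximal objective.
0.5*||prox-x||^2 = 3.2005
lambda*||prox|| = 10.6624
Total = 13.863


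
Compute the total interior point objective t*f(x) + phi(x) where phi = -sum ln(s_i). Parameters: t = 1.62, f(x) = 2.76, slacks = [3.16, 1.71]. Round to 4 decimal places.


Step 1: Compute log-barrier.
ln values: [1.1506, 0.5365]
phi = -(1.1506 + 0.5365) = -1.6871
Step 2: Compute augmented objective.
t*f(x) = 1.62*2.76 = 4.4712
Total = 4.4712 - 1.6871 = 2.7841


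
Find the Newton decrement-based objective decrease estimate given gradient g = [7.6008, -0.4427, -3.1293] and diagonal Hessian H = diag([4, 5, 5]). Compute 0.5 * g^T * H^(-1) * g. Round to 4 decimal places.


Step 1: H is diagonal, so H^(-1) * g = [1.9002, -0.0885, -0.6259].
Step 2: g^T H^(-1) g = sum_i g_i^2 / H_ii
  = (7.6008)^2/4 + (-0.4427)^2/5 + (-3.1293)^2/5
  = 14.443 + 0.0392 + 1.9585 = 16.4407
Step 3: Objective decrease = 0.5 * g^T H^(-1) g = 8.2204


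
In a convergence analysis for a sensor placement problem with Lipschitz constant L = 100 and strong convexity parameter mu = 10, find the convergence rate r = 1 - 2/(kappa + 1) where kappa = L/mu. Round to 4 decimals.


Step 1: Compute the condition number.
kappa = L/mu = 100/10 = 10.0
Step 2: Compute the convergence rate.
r = 1 - 2/(kappa + 1) = 1 - 2*mu/(L + mu) = (L - mu)/(L + mu) = 90/110 = 0.8182


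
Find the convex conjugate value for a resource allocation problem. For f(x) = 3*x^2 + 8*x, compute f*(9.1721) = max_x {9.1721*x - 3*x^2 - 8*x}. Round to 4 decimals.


f*(y) = sup_x {y*x - a*x^2 - b*x} = sup_x {(y-b)*x - a*x^2}
FOC: (y - b) - 2a*x = 0 => x* = (y - b)/(2a)
x* = (9.1721 - 8)/(2*3) = 0.1954
f*(9.1721) = (y-b)^2/(4a) = (9.1721 - 8)^2/(4*3)
= 1.3738/12 = 0.1145


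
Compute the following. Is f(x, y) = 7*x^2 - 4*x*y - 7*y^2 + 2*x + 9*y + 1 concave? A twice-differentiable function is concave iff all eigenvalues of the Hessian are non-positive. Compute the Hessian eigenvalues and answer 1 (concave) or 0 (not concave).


The Hessian of f(x,y) = 7*x^2 - 4*x*y - 7*y^2 + 2*x + 9*y + 1 is:
H = [[14, -4], [-4, -14]]
Trace = 14 - 14 = 0
Determinant = 14*-14 - (-4)^2 = -212
Discriminant = (0)^2 - 4*-212 = 848.0
Eigenvalues: lambda_1 = -14.5602, lambda_2 = 14.5602
The function is not concave.

0


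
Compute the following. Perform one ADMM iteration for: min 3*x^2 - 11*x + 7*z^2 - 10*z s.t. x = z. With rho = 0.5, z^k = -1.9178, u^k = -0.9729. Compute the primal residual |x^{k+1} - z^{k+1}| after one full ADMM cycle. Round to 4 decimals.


ADMM iteration with rho = 0.5, z^k = -1.9178, u^k = -0.9729
Step 1: x-update.
Minimize 3*x^2 - 11*x + (0.5/2)*(x + 1.9178 - 0.9729)^2
FOC: (2*3 + 0.5)*x = 11 + 0.5*(-1.9178 + 0.9729)
x^{k+1} = 1.6196
Step 2: z-update.
Minimize 7*z^2 - 10*z + (0.5/2)*(1.6196 - z - 0.9729)^2
FOC: (2*7 + 0.5)*z = 10 + 0.5*(1.6196 - 0.9729)
z^{k+1} = 0.712
Step 3: u-update.
u^{k+1} = -0.9729 + 1.6196 - 0.712 = -0.0652
Step 4: Primal residual = |1.6196 - 0.712| = 0.9077


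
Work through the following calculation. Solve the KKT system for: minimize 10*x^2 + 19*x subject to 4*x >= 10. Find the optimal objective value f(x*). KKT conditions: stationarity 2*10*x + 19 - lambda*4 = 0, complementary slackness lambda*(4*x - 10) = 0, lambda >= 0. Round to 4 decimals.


Step 1: Try lambda = 0 (constraint inactive).
x_unc = -19/(2*10) = -0.95
Check: 4*-0.95 = -3.8 < 10 -- violated!
Step 2: Constraint must be active: 4*x = 10
x* = 10/4 = 2.5
lambda = (2*10*2.5 + 19)/4 = 17.25
Step 3: Compute optimal value.
f(x*) = 10*2.5^2 + 19*2.5 = 110.0


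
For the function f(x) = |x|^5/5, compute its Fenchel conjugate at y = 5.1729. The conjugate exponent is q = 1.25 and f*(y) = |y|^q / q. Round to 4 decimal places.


The conjugate exponent q satisfies 1/p + 1/q = 1.
p = 5, so q = 5/(5 - 1) = 1.25
|y|^q = 5.1729^1.25 = 7.8013
f*(5.1729) = 7.8013 / 1.25 = 6.241


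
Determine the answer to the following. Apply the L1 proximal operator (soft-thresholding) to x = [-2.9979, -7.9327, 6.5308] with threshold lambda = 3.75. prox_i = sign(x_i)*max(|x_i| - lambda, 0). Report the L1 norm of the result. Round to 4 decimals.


Soft-thresholding with lambda = 3.75:
prox(-2.9979) = sign(-2.9979)*max(|-2.9979| - 3.75, 0) = 0.0
prox(-7.9327) = sign(-7.9327)*max(|-7.9327| - 3.75, 0) = -4.1827
prox(6.5308) = sign(6.5308)*max(|6.5308| - 3.75, 0) = 2.7808
prox(x) = [0.0, -4.1827, 2.7808]
||prox(x)||_1 = 0.0 + 4.1827 + 2.7808 = 6.9635


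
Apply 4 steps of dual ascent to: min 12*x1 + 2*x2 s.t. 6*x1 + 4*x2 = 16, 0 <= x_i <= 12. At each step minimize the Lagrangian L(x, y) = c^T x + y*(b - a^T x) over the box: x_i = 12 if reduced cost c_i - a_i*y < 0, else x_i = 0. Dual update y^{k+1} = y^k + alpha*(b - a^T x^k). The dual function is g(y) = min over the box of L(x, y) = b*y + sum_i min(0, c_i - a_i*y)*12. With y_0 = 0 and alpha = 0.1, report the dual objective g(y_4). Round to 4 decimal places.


Dual ascent for LP: min 12*x1 + 2*x2, 6*x1 + 4*x2 = 16, 0 <= x_i <= 12
Step 1: y^k = 0.0, reduced costs: (12.0, 2.0)
  x^k = (0.0, 0.0), subgradient = b - a^T x = 16.0
  y^{k+1} = 0.0 + 0.1*16.0 = 1.6
Step 2: y^k = 1.6, reduced costs: (2.4, -4.4)
  x^k = (0.0, 12.0), subgradient = b - a^T x = -32.0
  y^{k+1} = 1.6 + 0.1*-32.0 = -1.6
Step 3: y^k = -1.6, reduced costs: (21.6, 8.4)
  x^k = (0.0, 0.0), subgradient = b - a^T x = 16.0
  y^{k+1} = -1.6 + 0.1*16.0 = 0.0
Step 4: y^k = 0.0, reduced costs: (12.0, 2.0)
  x^k = (0.0, 0.0), subgradient = b - a^T x = 16.0
  y^{k+1} = 0.0 + 0.1*16.0 = 1.6
Dual objective at y_4 = 1.6: reduced costs (2.4, -4.4), box minimizer x = (0.0, 12.0)
g(y_4) = b*y + (c1 - a1*y)*x1 + (c2 - a2*y)*x2 = 16*1.6 + 2.4*0.0 + (-4.4)*12.0 = 25.6 + 0.0 - 52.8 = -27.2


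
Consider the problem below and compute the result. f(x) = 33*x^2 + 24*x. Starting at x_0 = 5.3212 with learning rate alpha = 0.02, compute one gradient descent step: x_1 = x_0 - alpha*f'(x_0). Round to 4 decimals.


We compute the gradient at x_0 and apply the update.
f'(x) = 66*x + 24
f'(5.3212) = 66*5.3212 + 24 = 375.1992
x_1 = 5.3212 - 0.02*375.1992 = -2.1828


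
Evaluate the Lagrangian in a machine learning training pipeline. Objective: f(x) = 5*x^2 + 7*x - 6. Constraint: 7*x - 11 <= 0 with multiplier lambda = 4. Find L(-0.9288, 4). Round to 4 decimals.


Step 1: Evaluate f(x).
f(-0.9288) = 5*(-0.9288)^2 + 7*(-0.9288) - 6 = -8.1883
Step 2: Evaluate g(x).
g(-0.9288) = 7*-0.9288 - 11 = -17.5016
Step 3: Compute Lagrangian.
L = -8.1883 + 4*-17.5016 = -78.1947


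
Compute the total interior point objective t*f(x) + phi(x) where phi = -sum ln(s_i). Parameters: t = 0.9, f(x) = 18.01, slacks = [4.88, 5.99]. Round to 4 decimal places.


Step 1: Compute log-barrier.
ln values: [1.5851, 1.7901]
phi = -(1.5851 + 1.7901) = -3.3752
Step 2: Compute augmented objective.
t*f(x) = 0.9*18.01 = 16.209
Total = 16.209 - 3.3752 = 12.8338


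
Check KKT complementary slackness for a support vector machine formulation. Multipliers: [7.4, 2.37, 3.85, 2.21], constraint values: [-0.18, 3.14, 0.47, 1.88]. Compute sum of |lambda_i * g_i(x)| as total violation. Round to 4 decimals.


KKT complementary slackness check:
lambda_1 * g_1 = 7.4 * -0.18 = -1.332
lambda_2 * g_2 = 2.37 * 3.14 = 7.4418
lambda_3 * g_3 = 3.85 * 0.47 = 1.8095
lambda_4 * g_4 = 2.21 * 1.88 = 4.1548
Total violation = 1.332 + 7.4418 + 1.8095 + 4.1548 = 14.7381


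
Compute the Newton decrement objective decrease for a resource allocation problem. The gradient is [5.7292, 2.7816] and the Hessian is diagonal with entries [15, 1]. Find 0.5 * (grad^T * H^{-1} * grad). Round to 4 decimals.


Step 1: H is diagonal, so H^(-1) * g = [0.3819, 2.7816].
Step 2: g^T H^(-1) g = sum_i g_i^2 / H_ii
  = (5.7292)^2/15 + (2.7816)^2/1
  = 2.1882 + 7.7373 = 9.9255
Step 3: Objective decrease = 0.5 * g^T H^(-1) g = 4.9628


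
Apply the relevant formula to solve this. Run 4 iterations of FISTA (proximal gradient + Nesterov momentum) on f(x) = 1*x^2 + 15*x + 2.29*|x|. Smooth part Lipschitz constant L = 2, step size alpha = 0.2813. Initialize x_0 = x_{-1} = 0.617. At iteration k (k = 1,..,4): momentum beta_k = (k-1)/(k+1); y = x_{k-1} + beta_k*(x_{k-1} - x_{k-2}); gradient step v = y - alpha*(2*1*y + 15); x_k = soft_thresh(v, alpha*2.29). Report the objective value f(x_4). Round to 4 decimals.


FISTA on f(x) = 1*x^2 + 15*x + 2.29*|x|
L = 2, alpha = 0.2813
Iteration 1: beta = 0.0, y = 0.617 + 0.0*(0.617 - 0.617) = 0.617
  grad(y) = 16.234, v = y - alpha*grad = -3.9496
  prox(v) = soft_thresh(-3.9496, 0.6442) = -3.3054
Iteration 2: beta = 0.3333, y = -3.3054 + 0.3333*(-3.3054 - 0.617) = -4.6129
  grad(y) = 5.7741, v = y - alpha*grad = -6.2372
  prox(v) = soft_thresh(-6.2372, 0.6442) = -5.593
Iteration 3: beta = 0.5, y = -5.593 + 0.5*(-5.593 + 3.3054) = -6.7368
  grad(y) = 1.5264, v = y - alpha*grad = -7.1662
  prox(v) = soft_thresh(-7.1662, 0.6442) = -6.522
Iteration 4: beta = 0.6, y = -6.522 + 0.6*(-6.522 + 5.593) = -7.0794
  grad(y) = 0.8412, v = y - alpha*grad = -7.316
  prox(v) = soft_thresh(-7.316, 0.6442) = -6.6718
f(x_4) = 1*(-6.6718)^2 + 15*(-6.6718) + 2.29*|-6.6718| = -40.2856


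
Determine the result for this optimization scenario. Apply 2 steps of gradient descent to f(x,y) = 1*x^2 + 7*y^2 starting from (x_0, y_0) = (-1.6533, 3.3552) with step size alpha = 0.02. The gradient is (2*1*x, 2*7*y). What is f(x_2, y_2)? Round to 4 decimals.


Gradient descent on f(x,y) = 1*x^2 + 7*y^2.
Starting point: (-1.6533, 3.3552), alpha = 0.02
Step 1: grad_x = 2*1*-1.6533 = -3.3066, grad_y = 2*7*3.3552 = 46.9728
  x_1 = -1.6533 - 0.02*-3.3066 = -1.5872
  y_1 = 3.3552 - 0.02*46.9728 = 2.4157
Step 2: grad_x = 2*1*-1.5872 = -3.1743, grad_y = 2*7*2.4157 = 33.8204
  x_2 = -1.5872 - 0.02*-3.1743 = -1.5237
  y_2 = 2.4157 - 0.02*33.8204 = 1.7393
f(-1.5237, 1.7393) = 1*(-1.5237)^2 + 7*1.7393^2 = 23.4986
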